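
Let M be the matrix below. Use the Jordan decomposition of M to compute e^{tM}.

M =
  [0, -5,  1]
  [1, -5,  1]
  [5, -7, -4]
e^{tM} =
  [9*t^2*exp(-3*t)/2 + 3*t*exp(-3*t) + exp(-3*t), -6*t^2*exp(-3*t) - 5*t*exp(-3*t), -3*t^2*exp(-3*t)/2 + t*exp(-3*t)]
  [3*t^2*exp(-3*t) + t*exp(-3*t), -4*t^2*exp(-3*t) - 2*t*exp(-3*t) + exp(-3*t), -t^2*exp(-3*t) + t*exp(-3*t)]
  [3*t^2*exp(-3*t)/2 + 5*t*exp(-3*t), -2*t^2*exp(-3*t) - 7*t*exp(-3*t), -t^2*exp(-3*t)/2 - t*exp(-3*t) + exp(-3*t)]

Strategy: write M = P · J · P⁻¹ where J is a Jordan canonical form, so e^{tM} = P · e^{tJ} · P⁻¹, and e^{tJ} can be computed block-by-block.

M has Jordan form
J =
  [-3,  1,  0]
  [ 0, -3,  1]
  [ 0,  0, -3]
(up to reordering of blocks).

Per-block formulas:
  For a 3×3 Jordan block J_3(-3): exp(t · J_3(-3)) = e^(-3t)·(I + t·N + (t^2/2)·N^2), where N is the 3×3 nilpotent shift.

After assembling e^{tJ} and conjugating by P, we get:

e^{tM} =
  [9*t^2*exp(-3*t)/2 + 3*t*exp(-3*t) + exp(-3*t), -6*t^2*exp(-3*t) - 5*t*exp(-3*t), -3*t^2*exp(-3*t)/2 + t*exp(-3*t)]
  [3*t^2*exp(-3*t) + t*exp(-3*t), -4*t^2*exp(-3*t) - 2*t*exp(-3*t) + exp(-3*t), -t^2*exp(-3*t) + t*exp(-3*t)]
  [3*t^2*exp(-3*t)/2 + 5*t*exp(-3*t), -2*t^2*exp(-3*t) - 7*t*exp(-3*t), -t^2*exp(-3*t)/2 - t*exp(-3*t) + exp(-3*t)]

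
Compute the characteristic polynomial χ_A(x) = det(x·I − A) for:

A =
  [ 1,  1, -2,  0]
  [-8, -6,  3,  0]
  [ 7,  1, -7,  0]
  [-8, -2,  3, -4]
x^4 + 16*x^3 + 96*x^2 + 256*x + 256

Expanding det(x·I − A) (e.g. by cofactor expansion or by noting that A is similar to its Jordan form J, which has the same characteristic polynomial as A) gives
  χ_A(x) = x^4 + 16*x^3 + 96*x^2 + 256*x + 256
which factors as (x + 4)^4. The eigenvalues (with algebraic multiplicities) are λ = -4 with multiplicity 4.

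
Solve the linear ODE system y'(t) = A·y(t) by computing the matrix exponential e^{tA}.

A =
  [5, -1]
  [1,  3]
e^{tA} =
  [t*exp(4*t) + exp(4*t), -t*exp(4*t)]
  [t*exp(4*t), -t*exp(4*t) + exp(4*t)]

Strategy: write A = P · J · P⁻¹ where J is a Jordan canonical form, so e^{tA} = P · e^{tJ} · P⁻¹, and e^{tJ} can be computed block-by-block.

A has Jordan form
J =
  [4, 1]
  [0, 4]
(up to reordering of blocks).

Per-block formulas:
  For a 2×2 Jordan block J_2(4): exp(t · J_2(4)) = e^(4t)·(I + t·N), where N is the 2×2 nilpotent shift.

After assembling e^{tJ} and conjugating by P, we get:

e^{tA} =
  [t*exp(4*t) + exp(4*t), -t*exp(4*t)]
  [t*exp(4*t), -t*exp(4*t) + exp(4*t)]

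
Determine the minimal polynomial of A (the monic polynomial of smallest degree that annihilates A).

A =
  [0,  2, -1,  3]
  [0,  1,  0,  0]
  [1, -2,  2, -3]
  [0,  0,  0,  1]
x^2 - 2*x + 1

The characteristic polynomial is χ_A(x) = (x - 1)^4, so the eigenvalues are known. The minimal polynomial is
  m_A(x) = Π_λ (x − λ)^{k_λ}
where k_λ is the size of the *largest* Jordan block for λ (equivalently, the smallest k with (A − λI)^k v = 0 for every generalised eigenvector v of λ).

  λ = 1: largest Jordan block has size 2, contributing (x − 1)^2

So m_A(x) = (x - 1)^2 = x^2 - 2*x + 1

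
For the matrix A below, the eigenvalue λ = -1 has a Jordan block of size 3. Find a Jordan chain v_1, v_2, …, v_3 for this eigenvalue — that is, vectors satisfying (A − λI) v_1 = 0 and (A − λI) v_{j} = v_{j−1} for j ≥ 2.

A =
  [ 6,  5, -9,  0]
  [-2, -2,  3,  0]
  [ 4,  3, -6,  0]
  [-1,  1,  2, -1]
A Jordan chain for λ = -1 of length 3:
v_1 = (0, 0, 0, -1)ᵀ
v_2 = (2, -1, 1, -2)ᵀ
v_3 = (1, -1, 0, 0)ᵀ

Let N = A − (-1)·I. We want v_3 with N^3 v_3 = 0 but N^2 v_3 ≠ 0; then v_{j-1} := N · v_j for j = 3, …, 2.

Pick v_3 = (1, -1, 0, 0)ᵀ.
Then v_2 = N · v_3 = (2, -1, 1, -2)ᵀ.
Then v_1 = N · v_2 = (0, 0, 0, -1)ᵀ.

Sanity check: (A − (-1)·I) v_1 = (0, 0, 0, 0)ᵀ = 0. ✓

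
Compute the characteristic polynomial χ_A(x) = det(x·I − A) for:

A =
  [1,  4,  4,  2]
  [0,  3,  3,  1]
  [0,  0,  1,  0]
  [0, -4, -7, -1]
x^4 - 4*x^3 + 6*x^2 - 4*x + 1

Expanding det(x·I − A) (e.g. by cofactor expansion or by noting that A is similar to its Jordan form J, which has the same characteristic polynomial as A) gives
  χ_A(x) = x^4 - 4*x^3 + 6*x^2 - 4*x + 1
which factors as (x - 1)^4. The eigenvalues (with algebraic multiplicities) are λ = 1 with multiplicity 4.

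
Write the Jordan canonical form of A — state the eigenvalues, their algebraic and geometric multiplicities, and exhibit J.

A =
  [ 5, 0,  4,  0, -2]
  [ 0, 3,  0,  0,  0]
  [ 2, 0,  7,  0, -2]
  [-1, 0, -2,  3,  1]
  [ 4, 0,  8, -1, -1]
J_1(3) ⊕ J_1(3) ⊕ J_1(3) ⊕ J_2(4)

The characteristic polynomial is
  det(x·I − A) = x^5 - 17*x^4 + 115*x^3 - 387*x^2 + 648*x - 432 = (x - 4)^2*(x - 3)^3

Eigenvalues and multiplicities (the geometric multiplicity of λ is n − rank(A − λI), which equals the number of Jordan blocks for λ):
  λ = 3: algebraic multiplicity = 3, geometric multiplicity = 3
  λ = 4: algebraic multiplicity = 2, geometric multiplicity = 1

Determining the block sizes for each eigenvalue:
  λ = 3: gm = am = 3, so every block has size 1 → block sizes [1, 1, 1]
  λ = 4: one block (gm = 1), so the single block has size am = 2 → block sizes [2]

Assembling the blocks gives a Jordan form
J =
  [3, 0, 0, 0, 0]
  [0, 3, 0, 0, 0]
  [0, 0, 3, 0, 0]
  [0, 0, 0, 4, 1]
  [0, 0, 0, 0, 4]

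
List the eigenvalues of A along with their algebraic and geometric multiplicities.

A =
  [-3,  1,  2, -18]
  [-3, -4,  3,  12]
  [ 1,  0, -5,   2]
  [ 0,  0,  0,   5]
λ = -4: alg = 3, geom = 1; λ = 5: alg = 1, geom = 1

Step 1 — factor the characteristic polynomial to read off the algebraic multiplicities:
  χ_A(x) = (x - 5)*(x + 4)^3

Step 2 — compute geometric multiplicities via the rank-nullity identity g(λ) = n − rank(A − λI):
  rank(A − (-4)·I) = 3, so dim ker(A − (-4)·I) = n − 3 = 1
  rank(A − (5)·I) = 3, so dim ker(A − (5)·I) = n − 3 = 1

Summary:
  λ = -4: algebraic multiplicity = 3, geometric multiplicity = 1
  λ = 5: algebraic multiplicity = 1, geometric multiplicity = 1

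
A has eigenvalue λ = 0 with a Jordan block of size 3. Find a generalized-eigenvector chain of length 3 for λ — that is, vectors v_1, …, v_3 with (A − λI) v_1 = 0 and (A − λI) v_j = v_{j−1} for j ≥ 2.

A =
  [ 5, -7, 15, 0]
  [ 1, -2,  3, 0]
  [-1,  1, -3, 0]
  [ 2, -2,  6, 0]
A Jordan chain for λ = 0 of length 3:
v_1 = (3, 0, -1, 2)ᵀ
v_2 = (5, 1, -1, 2)ᵀ
v_3 = (1, 0, 0, 0)ᵀ

Let N = A − (0)·I. We want v_3 with N^3 v_3 = 0 but N^2 v_3 ≠ 0; then v_{j-1} := N · v_j for j = 3, …, 2.

Pick v_3 = (1, 0, 0, 0)ᵀ.
Then v_2 = N · v_3 = (5, 1, -1, 2)ᵀ.
Then v_1 = N · v_2 = (3, 0, -1, 2)ᵀ.

Sanity check: (A − (0)·I) v_1 = (0, 0, 0, 0)ᵀ = 0. ✓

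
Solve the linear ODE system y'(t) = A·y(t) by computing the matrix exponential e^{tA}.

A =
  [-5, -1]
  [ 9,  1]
e^{tA} =
  [-3*t*exp(-2*t) + exp(-2*t), -t*exp(-2*t)]
  [9*t*exp(-2*t), 3*t*exp(-2*t) + exp(-2*t)]

Strategy: write A = P · J · P⁻¹ where J is a Jordan canonical form, so e^{tA} = P · e^{tJ} · P⁻¹, and e^{tJ} can be computed block-by-block.

A has Jordan form
J =
  [-2,  1]
  [ 0, -2]
(up to reordering of blocks).

Per-block formulas:
  For a 2×2 Jordan block J_2(-2): exp(t · J_2(-2)) = e^(-2t)·(I + t·N), where N is the 2×2 nilpotent shift.

After assembling e^{tJ} and conjugating by P, we get:

e^{tA} =
  [-3*t*exp(-2*t) + exp(-2*t), -t*exp(-2*t)]
  [9*t*exp(-2*t), 3*t*exp(-2*t) + exp(-2*t)]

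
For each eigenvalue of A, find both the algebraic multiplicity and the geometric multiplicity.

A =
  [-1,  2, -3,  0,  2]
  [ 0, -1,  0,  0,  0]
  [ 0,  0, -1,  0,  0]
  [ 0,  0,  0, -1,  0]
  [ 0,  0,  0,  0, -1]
λ = -1: alg = 5, geom = 4

Step 1 — factor the characteristic polynomial to read off the algebraic multiplicities:
  χ_A(x) = (x + 1)^5

Step 2 — compute geometric multiplicities via the rank-nullity identity g(λ) = n − rank(A − λI):
  rank(A − (-1)·I) = 1, so dim ker(A − (-1)·I) = n − 1 = 4

Summary:
  λ = -1: algebraic multiplicity = 5, geometric multiplicity = 4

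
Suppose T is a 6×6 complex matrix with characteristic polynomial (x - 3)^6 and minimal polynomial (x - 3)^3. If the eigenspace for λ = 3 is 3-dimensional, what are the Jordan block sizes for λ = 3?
Block sizes for λ = 3: [3, 2, 1]

Step 1 — from the characteristic polynomial, algebraic multiplicity of λ = 3 is 6. From dim ker(T − (3)·I) = 3, there are exactly 3 Jordan blocks for λ = 3.
Step 2 — from the minimal polynomial, the factor (x − 3)^3 tells us the largest block for λ = 3 has size 3.
Step 3 — with total size 6, 3 blocks, and largest block 3, the block sizes (in nonincreasing order) are [3, 2, 1].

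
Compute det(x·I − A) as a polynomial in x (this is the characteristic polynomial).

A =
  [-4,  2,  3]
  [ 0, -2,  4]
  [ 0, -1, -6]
x^3 + 12*x^2 + 48*x + 64

Expanding det(x·I − A) (e.g. by cofactor expansion or by noting that A is similar to its Jordan form J, which has the same characteristic polynomial as A) gives
  χ_A(x) = x^3 + 12*x^2 + 48*x + 64
which factors as (x + 4)^3. The eigenvalues (with algebraic multiplicities) are λ = -4 with multiplicity 3.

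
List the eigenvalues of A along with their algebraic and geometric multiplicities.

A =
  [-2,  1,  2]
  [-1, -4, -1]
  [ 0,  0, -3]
λ = -3: alg = 3, geom = 1

Step 1 — factor the characteristic polynomial to read off the algebraic multiplicities:
  χ_A(x) = (x + 3)^3

Step 2 — compute geometric multiplicities via the rank-nullity identity g(λ) = n − rank(A − λI):
  rank(A − (-3)·I) = 2, so dim ker(A − (-3)·I) = n − 2 = 1

Summary:
  λ = -3: algebraic multiplicity = 3, geometric multiplicity = 1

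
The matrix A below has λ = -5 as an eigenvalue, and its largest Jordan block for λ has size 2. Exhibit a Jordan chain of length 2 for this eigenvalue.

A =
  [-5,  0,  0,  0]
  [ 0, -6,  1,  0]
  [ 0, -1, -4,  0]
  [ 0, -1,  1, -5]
A Jordan chain for λ = -5 of length 2:
v_1 = (0, -1, -1, -1)ᵀ
v_2 = (0, 1, 0, 0)ᵀ

Let N = A − (-5)·I. We want v_2 with N^2 v_2 = 0 but N^1 v_2 ≠ 0; then v_{j-1} := N · v_j for j = 2, …, 2.

Pick v_2 = (0, 1, 0, 0)ᵀ.
Then v_1 = N · v_2 = (0, -1, -1, -1)ᵀ.

Sanity check: (A − (-5)·I) v_1 = (0, 0, 0, 0)ᵀ = 0. ✓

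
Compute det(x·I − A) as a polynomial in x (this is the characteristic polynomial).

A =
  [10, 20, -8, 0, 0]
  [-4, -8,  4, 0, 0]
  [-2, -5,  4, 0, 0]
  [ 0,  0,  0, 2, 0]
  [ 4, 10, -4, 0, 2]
x^5 - 10*x^4 + 40*x^3 - 80*x^2 + 80*x - 32

Expanding det(x·I − A) (e.g. by cofactor expansion or by noting that A is similar to its Jordan form J, which has the same characteristic polynomial as A) gives
  χ_A(x) = x^5 - 10*x^4 + 40*x^3 - 80*x^2 + 80*x - 32
which factors as (x - 2)^5. The eigenvalues (with algebraic multiplicities) are λ = 2 with multiplicity 5.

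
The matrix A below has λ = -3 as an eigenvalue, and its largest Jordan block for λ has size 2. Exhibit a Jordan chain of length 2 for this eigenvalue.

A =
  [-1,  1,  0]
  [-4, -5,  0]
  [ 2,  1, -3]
A Jordan chain for λ = -3 of length 2:
v_1 = (2, -4, 2)ᵀ
v_2 = (1, 0, 0)ᵀ

Let N = A − (-3)·I. We want v_2 with N^2 v_2 = 0 but N^1 v_2 ≠ 0; then v_{j-1} := N · v_j for j = 2, …, 2.

Pick v_2 = (1, 0, 0)ᵀ.
Then v_1 = N · v_2 = (2, -4, 2)ᵀ.

Sanity check: (A − (-3)·I) v_1 = (0, 0, 0)ᵀ = 0. ✓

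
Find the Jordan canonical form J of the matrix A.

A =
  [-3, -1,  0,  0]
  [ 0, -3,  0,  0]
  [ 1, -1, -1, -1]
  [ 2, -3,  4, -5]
J_2(-3) ⊕ J_2(-3)

The characteristic polynomial is
  det(x·I − A) = x^4 + 12*x^3 + 54*x^2 + 108*x + 81 = (x + 3)^4

Eigenvalues and multiplicities (the geometric multiplicity of λ is n − rank(A − λI), which equals the number of Jordan blocks for λ):
  λ = -3: algebraic multiplicity = 4, geometric multiplicity = 2

Determining the block sizes for each eigenvalue:
  λ = -3: with am = 4 and gm = 2, the partition is not yet determined (e.g. several partitions of 4 into 2 parts exist). Let N = A − (-3)·I. Computing rank(N^1) = 2, rank(N^2) = 0; the number of blocks of size ≥ j is rank(N^{j−1}) − rank(N^j), giving [2, 2]. So we have 2 block(s) of size 2 → block sizes [2, 2]

Assembling the blocks gives a Jordan form
J =
  [-3,  1,  0,  0]
  [ 0, -3,  0,  0]
  [ 0,  0, -3,  1]
  [ 0,  0,  0, -3]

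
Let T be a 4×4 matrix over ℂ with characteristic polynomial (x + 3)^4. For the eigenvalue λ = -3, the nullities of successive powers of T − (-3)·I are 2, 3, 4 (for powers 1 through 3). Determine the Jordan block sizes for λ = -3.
Block sizes for λ = -3: [3, 1]

From the dimensions of kernels of powers, the number of Jordan blocks of size at least j is d_j − d_{j−1} where d_j = dim ker(N^j) (with d_0 = 0). Computing the differences gives [2, 1, 1].
The number of blocks of size exactly k is (#blocks of size ≥ k) − (#blocks of size ≥ k + 1), so the partition is: 1 block(s) of size 1, 1 block(s) of size 3.
In nonincreasing order the block sizes are [3, 1].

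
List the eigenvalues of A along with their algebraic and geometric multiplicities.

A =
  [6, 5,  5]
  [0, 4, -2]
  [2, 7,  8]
λ = 6: alg = 3, geom = 1

Step 1 — factor the characteristic polynomial to read off the algebraic multiplicities:
  χ_A(x) = (x - 6)^3

Step 2 — compute geometric multiplicities via the rank-nullity identity g(λ) = n − rank(A − λI):
  rank(A − (6)·I) = 2, so dim ker(A − (6)·I) = n − 2 = 1

Summary:
  λ = 6: algebraic multiplicity = 3, geometric multiplicity = 1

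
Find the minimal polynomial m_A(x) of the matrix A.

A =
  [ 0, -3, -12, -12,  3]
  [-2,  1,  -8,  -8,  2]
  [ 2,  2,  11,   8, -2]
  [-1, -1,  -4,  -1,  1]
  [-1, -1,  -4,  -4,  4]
x^2 - 6*x + 9

The characteristic polynomial is χ_A(x) = (x - 3)^5, so the eigenvalues are known. The minimal polynomial is
  m_A(x) = Π_λ (x − λ)^{k_λ}
where k_λ is the size of the *largest* Jordan block for λ (equivalently, the smallest k with (A − λI)^k v = 0 for every generalised eigenvector v of λ).

  λ = 3: largest Jordan block has size 2, contributing (x − 3)^2

So m_A(x) = (x - 3)^2 = x^2 - 6*x + 9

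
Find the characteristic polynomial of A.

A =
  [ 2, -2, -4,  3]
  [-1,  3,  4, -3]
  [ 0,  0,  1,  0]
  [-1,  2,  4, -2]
x^4 - 4*x^3 + 6*x^2 - 4*x + 1

Expanding det(x·I − A) (e.g. by cofactor expansion or by noting that A is similar to its Jordan form J, which has the same characteristic polynomial as A) gives
  χ_A(x) = x^4 - 4*x^3 + 6*x^2 - 4*x + 1
which factors as (x - 1)^4. The eigenvalues (with algebraic multiplicities) are λ = 1 with multiplicity 4.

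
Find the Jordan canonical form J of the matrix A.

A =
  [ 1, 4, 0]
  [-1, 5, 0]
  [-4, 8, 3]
J_2(3) ⊕ J_1(3)

The characteristic polynomial is
  det(x·I − A) = x^3 - 9*x^2 + 27*x - 27 = (x - 3)^3

Eigenvalues and multiplicities (the geometric multiplicity of λ is n − rank(A − λI), which equals the number of Jordan blocks for λ):
  λ = 3: algebraic multiplicity = 3, geometric multiplicity = 2

Determining the block sizes for each eigenvalue:
  λ = 3: 2 blocks summing to 3 forces exactly one block of size 2 and the rest size 1 → block sizes [2, 1]

Assembling the blocks gives a Jordan form
J =
  [3, 1, 0]
  [0, 3, 0]
  [0, 0, 3]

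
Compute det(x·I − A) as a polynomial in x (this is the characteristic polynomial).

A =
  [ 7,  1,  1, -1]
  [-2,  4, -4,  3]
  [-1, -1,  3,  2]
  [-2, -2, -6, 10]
x^4 - 24*x^3 + 216*x^2 - 864*x + 1296

Expanding det(x·I − A) (e.g. by cofactor expansion or by noting that A is similar to its Jordan form J, which has the same characteristic polynomial as A) gives
  χ_A(x) = x^4 - 24*x^3 + 216*x^2 - 864*x + 1296
which factors as (x - 6)^4. The eigenvalues (with algebraic multiplicities) are λ = 6 with multiplicity 4.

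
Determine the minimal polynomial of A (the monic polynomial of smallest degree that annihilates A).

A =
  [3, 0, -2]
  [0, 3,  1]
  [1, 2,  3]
x^3 - 9*x^2 + 27*x - 27

The characteristic polynomial is χ_A(x) = (x - 3)^3, so the eigenvalues are known. The minimal polynomial is
  m_A(x) = Π_λ (x − λ)^{k_λ}
where k_λ is the size of the *largest* Jordan block for λ (equivalently, the smallest k with (A − λI)^k v = 0 for every generalised eigenvector v of λ).

  λ = 3: largest Jordan block has size 3, contributing (x − 3)^3

So m_A(x) = (x - 3)^3 = x^3 - 9*x^2 + 27*x - 27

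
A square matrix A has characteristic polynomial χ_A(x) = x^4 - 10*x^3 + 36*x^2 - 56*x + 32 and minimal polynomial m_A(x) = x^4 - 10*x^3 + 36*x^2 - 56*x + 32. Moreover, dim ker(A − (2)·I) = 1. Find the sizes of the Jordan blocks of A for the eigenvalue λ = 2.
Block sizes for λ = 2: [3]

Step 1 — from the characteristic polynomial, algebraic multiplicity of λ = 2 is 3. From dim ker(A − (2)·I) = 1, there are exactly 1 Jordan blocks for λ = 2.
Step 2 — from the minimal polynomial, the factor (x − 2)^3 tells us the largest block for λ = 2 has size 3.
Step 3 — with total size 3, 1 blocks, and largest block 3, the block sizes (in nonincreasing order) are [3].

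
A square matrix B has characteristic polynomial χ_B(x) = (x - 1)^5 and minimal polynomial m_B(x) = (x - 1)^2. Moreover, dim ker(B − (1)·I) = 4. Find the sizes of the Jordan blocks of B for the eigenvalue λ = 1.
Block sizes for λ = 1: [2, 1, 1, 1]

Step 1 — from the characteristic polynomial, algebraic multiplicity of λ = 1 is 5. From dim ker(B − (1)·I) = 4, there are exactly 4 Jordan blocks for λ = 1.
Step 2 — from the minimal polynomial, the factor (x − 1)^2 tells us the largest block for λ = 1 has size 2.
Step 3 — with total size 5, 4 blocks, and largest block 2, the block sizes (in nonincreasing order) are [2, 1, 1, 1].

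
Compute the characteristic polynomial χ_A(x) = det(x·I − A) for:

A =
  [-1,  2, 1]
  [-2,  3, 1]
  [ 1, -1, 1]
x^3 - 3*x^2 + 3*x - 1

Expanding det(x·I − A) (e.g. by cofactor expansion or by noting that A is similar to its Jordan form J, which has the same characteristic polynomial as A) gives
  χ_A(x) = x^3 - 3*x^2 + 3*x - 1
which factors as (x - 1)^3. The eigenvalues (with algebraic multiplicities) are λ = 1 with multiplicity 3.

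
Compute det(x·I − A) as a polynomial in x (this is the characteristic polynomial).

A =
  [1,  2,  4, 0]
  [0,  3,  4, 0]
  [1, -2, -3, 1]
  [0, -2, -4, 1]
x^4 - 2*x^3 + 2*x - 1

Expanding det(x·I − A) (e.g. by cofactor expansion or by noting that A is similar to its Jordan form J, which has the same characteristic polynomial as A) gives
  χ_A(x) = x^4 - 2*x^3 + 2*x - 1
which factors as (x - 1)^3*(x + 1). The eigenvalues (with algebraic multiplicities) are λ = -1 with multiplicity 1, λ = 1 with multiplicity 3.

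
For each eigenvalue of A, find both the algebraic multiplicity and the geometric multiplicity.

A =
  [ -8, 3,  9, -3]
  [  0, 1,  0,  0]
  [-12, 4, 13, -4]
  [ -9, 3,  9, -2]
λ = 1: alg = 4, geom = 3

Step 1 — factor the characteristic polynomial to read off the algebraic multiplicities:
  χ_A(x) = (x - 1)^4

Step 2 — compute geometric multiplicities via the rank-nullity identity g(λ) = n − rank(A − λI):
  rank(A − (1)·I) = 1, so dim ker(A − (1)·I) = n − 1 = 3

Summary:
  λ = 1: algebraic multiplicity = 4, geometric multiplicity = 3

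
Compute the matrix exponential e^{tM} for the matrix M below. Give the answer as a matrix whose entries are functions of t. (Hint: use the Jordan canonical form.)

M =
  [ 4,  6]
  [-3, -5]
e^{tM} =
  [2*exp(t) - exp(-2*t), 2*exp(t) - 2*exp(-2*t)]
  [-exp(t) + exp(-2*t), -exp(t) + 2*exp(-2*t)]

Strategy: write M = P · J · P⁻¹ where J is a Jordan canonical form, so e^{tM} = P · e^{tJ} · P⁻¹, and e^{tJ} can be computed block-by-block.

M has Jordan form
J =
  [-2, 0]
  [ 0, 1]
(up to reordering of blocks).

Per-block formulas:
  For a 1×1 block at λ = 1: exp(t · [1]) = [e^(1t)].
  For a 1×1 block at λ = -2: exp(t · [-2]) = [e^(-2t)].

After assembling e^{tJ} and conjugating by P, we get:

e^{tM} =
  [2*exp(t) - exp(-2*t), 2*exp(t) - 2*exp(-2*t)]
  [-exp(t) + exp(-2*t), -exp(t) + 2*exp(-2*t)]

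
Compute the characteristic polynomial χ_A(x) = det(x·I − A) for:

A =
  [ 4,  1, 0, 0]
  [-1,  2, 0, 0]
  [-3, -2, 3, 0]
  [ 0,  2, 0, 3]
x^4 - 12*x^3 + 54*x^2 - 108*x + 81

Expanding det(x·I − A) (e.g. by cofactor expansion or by noting that A is similar to its Jordan form J, which has the same characteristic polynomial as A) gives
  χ_A(x) = x^4 - 12*x^3 + 54*x^2 - 108*x + 81
which factors as (x - 3)^4. The eigenvalues (with algebraic multiplicities) are λ = 3 with multiplicity 4.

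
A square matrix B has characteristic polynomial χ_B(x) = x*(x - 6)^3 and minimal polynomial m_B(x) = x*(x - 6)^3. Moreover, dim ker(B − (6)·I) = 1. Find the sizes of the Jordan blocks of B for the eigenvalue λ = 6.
Block sizes for λ = 6: [3]

Step 1 — from the characteristic polynomial, algebraic multiplicity of λ = 6 is 3. From dim ker(B − (6)·I) = 1, there are exactly 1 Jordan blocks for λ = 6.
Step 2 — from the minimal polynomial, the factor (x − 6)^3 tells us the largest block for λ = 6 has size 3.
Step 3 — with total size 3, 1 blocks, and largest block 3, the block sizes (in nonincreasing order) are [3].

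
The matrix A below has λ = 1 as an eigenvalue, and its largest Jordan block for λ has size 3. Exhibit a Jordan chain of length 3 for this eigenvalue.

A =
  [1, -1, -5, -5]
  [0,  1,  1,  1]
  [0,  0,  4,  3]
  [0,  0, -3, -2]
A Jordan chain for λ = 1 of length 3:
v_1 = (-1, 0, 0, 0)ᵀ
v_2 = (-5, 1, 3, -3)ᵀ
v_3 = (0, 0, 1, 0)ᵀ

Let N = A − (1)·I. We want v_3 with N^3 v_3 = 0 but N^2 v_3 ≠ 0; then v_{j-1} := N · v_j for j = 3, …, 2.

Pick v_3 = (0, 0, 1, 0)ᵀ.
Then v_2 = N · v_3 = (-5, 1, 3, -3)ᵀ.
Then v_1 = N · v_2 = (-1, 0, 0, 0)ᵀ.

Sanity check: (A − (1)·I) v_1 = (0, 0, 0, 0)ᵀ = 0. ✓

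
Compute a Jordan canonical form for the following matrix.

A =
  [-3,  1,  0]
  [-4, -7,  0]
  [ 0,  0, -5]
J_2(-5) ⊕ J_1(-5)

The characteristic polynomial is
  det(x·I − A) = x^3 + 15*x^2 + 75*x + 125 = (x + 5)^3

Eigenvalues and multiplicities (the geometric multiplicity of λ is n − rank(A − λI), which equals the number of Jordan blocks for λ):
  λ = -5: algebraic multiplicity = 3, geometric multiplicity = 2

Determining the block sizes for each eigenvalue:
  λ = -5: 2 blocks summing to 3 forces exactly one block of size 2 and the rest size 1 → block sizes [2, 1]

Assembling the blocks gives a Jordan form
J =
  [-5,  1,  0]
  [ 0, -5,  0]
  [ 0,  0, -5]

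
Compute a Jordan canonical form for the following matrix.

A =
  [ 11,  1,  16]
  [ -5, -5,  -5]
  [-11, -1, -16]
J_2(-5) ⊕ J_1(0)

The characteristic polynomial is
  det(x·I − A) = x^3 + 10*x^2 + 25*x = x*(x + 5)^2

Eigenvalues and multiplicities (the geometric multiplicity of λ is n − rank(A − λI), which equals the number of Jordan blocks for λ):
  λ = -5: algebraic multiplicity = 2, geometric multiplicity = 1
  λ = 0: algebraic multiplicity = 1, geometric multiplicity = 1

Determining the block sizes for each eigenvalue:
  λ = -5: one block (gm = 1), so the single block has size am = 2 → block sizes [2]
  λ = 0: one block (gm = 1), so the single block has size am = 1 → block sizes [1]

Assembling the blocks gives a Jordan form
J =
  [-5,  1, 0]
  [ 0, -5, 0]
  [ 0,  0, 0]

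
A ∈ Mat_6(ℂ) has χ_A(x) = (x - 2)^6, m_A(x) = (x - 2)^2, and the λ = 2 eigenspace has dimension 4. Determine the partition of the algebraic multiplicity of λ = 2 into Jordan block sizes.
Block sizes for λ = 2: [2, 2, 1, 1]

Step 1 — from the characteristic polynomial, algebraic multiplicity of λ = 2 is 6. From dim ker(A − (2)·I) = 4, there are exactly 4 Jordan blocks for λ = 2.
Step 2 — from the minimal polynomial, the factor (x − 2)^2 tells us the largest block for λ = 2 has size 2.
Step 3 — with total size 6, 4 blocks, and largest block 2, the block sizes (in nonincreasing order) are [2, 2, 1, 1].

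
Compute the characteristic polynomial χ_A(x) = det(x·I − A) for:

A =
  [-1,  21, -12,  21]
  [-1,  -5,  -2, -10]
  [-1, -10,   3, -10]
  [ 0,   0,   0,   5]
x^4 - 2*x^3 - 39*x^2 + 40*x + 400

Expanding det(x·I − A) (e.g. by cofactor expansion or by noting that A is similar to its Jordan form J, which has the same characteristic polynomial as A) gives
  χ_A(x) = x^4 - 2*x^3 - 39*x^2 + 40*x + 400
which factors as (x - 5)^2*(x + 4)^2. The eigenvalues (with algebraic multiplicities) are λ = -4 with multiplicity 2, λ = 5 with multiplicity 2.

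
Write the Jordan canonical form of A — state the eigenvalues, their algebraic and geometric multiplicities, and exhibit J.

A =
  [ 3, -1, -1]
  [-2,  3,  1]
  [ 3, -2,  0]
J_3(2)

The characteristic polynomial is
  det(x·I − A) = x^3 - 6*x^2 + 12*x - 8 = (x - 2)^3

Eigenvalues and multiplicities (the geometric multiplicity of λ is n − rank(A − λI), which equals the number of Jordan blocks for λ):
  λ = 2: algebraic multiplicity = 3, geometric multiplicity = 1

Determining the block sizes for each eigenvalue:
  λ = 2: one block (gm = 1), so the single block has size am = 3 → block sizes [3]

Assembling the blocks gives a Jordan form
J =
  [2, 1, 0]
  [0, 2, 1]
  [0, 0, 2]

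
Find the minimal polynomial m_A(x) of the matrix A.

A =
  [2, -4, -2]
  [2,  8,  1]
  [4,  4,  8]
x^2 - 12*x + 36

The characteristic polynomial is χ_A(x) = (x - 6)^3, so the eigenvalues are known. The minimal polynomial is
  m_A(x) = Π_λ (x − λ)^{k_λ}
where k_λ is the size of the *largest* Jordan block for λ (equivalently, the smallest k with (A − λI)^k v = 0 for every generalised eigenvector v of λ).

  λ = 6: largest Jordan block has size 2, contributing (x − 6)^2

So m_A(x) = (x - 6)^2 = x^2 - 12*x + 36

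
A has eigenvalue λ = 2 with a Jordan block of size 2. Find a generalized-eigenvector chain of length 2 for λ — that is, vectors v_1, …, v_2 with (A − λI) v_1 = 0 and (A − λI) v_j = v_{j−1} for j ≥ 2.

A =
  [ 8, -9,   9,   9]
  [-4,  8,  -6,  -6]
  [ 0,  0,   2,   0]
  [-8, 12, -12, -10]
A Jordan chain for λ = 2 of length 2:
v_1 = (6, -4, 0, -8)ᵀ
v_2 = (1, 0, 0, 0)ᵀ

Let N = A − (2)·I. We want v_2 with N^2 v_2 = 0 but N^1 v_2 ≠ 0; then v_{j-1} := N · v_j for j = 2, …, 2.

Pick v_2 = (1, 0, 0, 0)ᵀ.
Then v_1 = N · v_2 = (6, -4, 0, -8)ᵀ.

Sanity check: (A − (2)·I) v_1 = (0, 0, 0, 0)ᵀ = 0. ✓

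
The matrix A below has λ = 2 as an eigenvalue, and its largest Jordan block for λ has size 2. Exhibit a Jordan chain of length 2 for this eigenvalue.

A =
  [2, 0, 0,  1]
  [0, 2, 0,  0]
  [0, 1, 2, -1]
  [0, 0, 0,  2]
A Jordan chain for λ = 2 of length 2:
v_1 = (0, 0, 1, 0)ᵀ
v_2 = (0, 1, 0, 0)ᵀ

Let N = A − (2)·I. We want v_2 with N^2 v_2 = 0 but N^1 v_2 ≠ 0; then v_{j-1} := N · v_j for j = 2, …, 2.

Pick v_2 = (0, 1, 0, 0)ᵀ.
Then v_1 = N · v_2 = (0, 0, 1, 0)ᵀ.

Sanity check: (A − (2)·I) v_1 = (0, 0, 0, 0)ᵀ = 0. ✓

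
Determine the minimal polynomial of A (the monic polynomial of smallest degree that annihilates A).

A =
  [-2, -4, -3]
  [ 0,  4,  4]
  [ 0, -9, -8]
x^3 + 6*x^2 + 12*x + 8

The characteristic polynomial is χ_A(x) = (x + 2)^3, so the eigenvalues are known. The minimal polynomial is
  m_A(x) = Π_λ (x − λ)^{k_λ}
where k_λ is the size of the *largest* Jordan block for λ (equivalently, the smallest k with (A − λI)^k v = 0 for every generalised eigenvector v of λ).

  λ = -2: largest Jordan block has size 3, contributing (x + 2)^3

So m_A(x) = (x + 2)^3 = x^3 + 6*x^2 + 12*x + 8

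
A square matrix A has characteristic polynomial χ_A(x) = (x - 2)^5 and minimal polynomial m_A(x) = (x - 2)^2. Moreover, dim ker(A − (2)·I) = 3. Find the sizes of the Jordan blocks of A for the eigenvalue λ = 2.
Block sizes for λ = 2: [2, 2, 1]

Step 1 — from the characteristic polynomial, algebraic multiplicity of λ = 2 is 5. From dim ker(A − (2)·I) = 3, there are exactly 3 Jordan blocks for λ = 2.
Step 2 — from the minimal polynomial, the factor (x − 2)^2 tells us the largest block for λ = 2 has size 2.
Step 3 — with total size 5, 3 blocks, and largest block 2, the block sizes (in nonincreasing order) are [2, 2, 1].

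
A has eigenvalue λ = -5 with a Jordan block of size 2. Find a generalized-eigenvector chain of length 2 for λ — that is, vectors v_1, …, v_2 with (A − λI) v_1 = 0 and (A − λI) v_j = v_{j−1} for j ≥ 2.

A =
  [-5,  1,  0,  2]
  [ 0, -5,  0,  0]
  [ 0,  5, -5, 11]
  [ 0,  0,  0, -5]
A Jordan chain for λ = -5 of length 2:
v_1 = (1, 0, 5, 0)ᵀ
v_2 = (0, 1, 0, 0)ᵀ

Let N = A − (-5)·I. We want v_2 with N^2 v_2 = 0 but N^1 v_2 ≠ 0; then v_{j-1} := N · v_j for j = 2, …, 2.

Pick v_2 = (0, 1, 0, 0)ᵀ.
Then v_1 = N · v_2 = (1, 0, 5, 0)ᵀ.

Sanity check: (A − (-5)·I) v_1 = (0, 0, 0, 0)ᵀ = 0. ✓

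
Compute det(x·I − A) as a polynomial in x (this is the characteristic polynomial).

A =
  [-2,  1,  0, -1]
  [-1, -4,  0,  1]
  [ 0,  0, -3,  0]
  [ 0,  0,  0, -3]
x^4 + 12*x^3 + 54*x^2 + 108*x + 81

Expanding det(x·I − A) (e.g. by cofactor expansion or by noting that A is similar to its Jordan form J, which has the same characteristic polynomial as A) gives
  χ_A(x) = x^4 + 12*x^3 + 54*x^2 + 108*x + 81
which factors as (x + 3)^4. The eigenvalues (with algebraic multiplicities) are λ = -3 with multiplicity 4.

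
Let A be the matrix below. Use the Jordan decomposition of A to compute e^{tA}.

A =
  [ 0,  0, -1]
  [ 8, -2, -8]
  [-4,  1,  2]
e^{tA} =
  [2*t^2 + 1, -t^2/2, -t^2 - t]
  [8*t^2 + 8*t, -2*t^2 - 2*t + 1, -4*t^2 - 8*t]
  [-4*t, t, 2*t + 1]

Strategy: write A = P · J · P⁻¹ where J is a Jordan canonical form, so e^{tA} = P · e^{tJ} · P⁻¹, and e^{tJ} can be computed block-by-block.

A has Jordan form
J =
  [0, 1, 0]
  [0, 0, 1]
  [0, 0, 0]
(up to reordering of blocks).

Per-block formulas:
  For a 3×3 Jordan block J_3(0): exp(t · J_3(0)) = e^(0t)·(I + t·N + (t^2/2)·N^2), where N is the 3×3 nilpotent shift.

After assembling e^{tJ} and conjugating by P, we get:

e^{tA} =
  [2*t^2 + 1, -t^2/2, -t^2 - t]
  [8*t^2 + 8*t, -2*t^2 - 2*t + 1, -4*t^2 - 8*t]
  [-4*t, t, 2*t + 1]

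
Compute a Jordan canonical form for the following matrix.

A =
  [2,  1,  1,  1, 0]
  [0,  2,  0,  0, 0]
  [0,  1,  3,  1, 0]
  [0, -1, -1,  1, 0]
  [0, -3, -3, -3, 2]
J_2(2) ⊕ J_1(2) ⊕ J_1(2) ⊕ J_1(2)

The characteristic polynomial is
  det(x·I − A) = x^5 - 10*x^4 + 40*x^3 - 80*x^2 + 80*x - 32 = (x - 2)^5

Eigenvalues and multiplicities (the geometric multiplicity of λ is n − rank(A − λI), which equals the number of Jordan blocks for λ):
  λ = 2: algebraic multiplicity = 5, geometric multiplicity = 4

Determining the block sizes for each eigenvalue:
  λ = 2: 4 blocks summing to 5 forces exactly one block of size 2 and the rest size 1 → block sizes [2, 1, 1, 1]

Assembling the blocks gives a Jordan form
J =
  [2, 1, 0, 0, 0]
  [0, 2, 0, 0, 0]
  [0, 0, 2, 0, 0]
  [0, 0, 0, 2, 0]
  [0, 0, 0, 0, 2]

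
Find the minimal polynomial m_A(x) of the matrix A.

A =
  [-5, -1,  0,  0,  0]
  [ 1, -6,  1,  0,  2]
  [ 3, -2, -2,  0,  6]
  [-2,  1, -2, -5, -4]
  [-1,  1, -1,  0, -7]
x^3 + 15*x^2 + 75*x + 125

The characteristic polynomial is χ_A(x) = (x + 5)^5, so the eigenvalues are known. The minimal polynomial is
  m_A(x) = Π_λ (x − λ)^{k_λ}
where k_λ is the size of the *largest* Jordan block for λ (equivalently, the smallest k with (A − λI)^k v = 0 for every generalised eigenvector v of λ).

  λ = -5: largest Jordan block has size 3, contributing (x + 5)^3

So m_A(x) = (x + 5)^3 = x^3 + 15*x^2 + 75*x + 125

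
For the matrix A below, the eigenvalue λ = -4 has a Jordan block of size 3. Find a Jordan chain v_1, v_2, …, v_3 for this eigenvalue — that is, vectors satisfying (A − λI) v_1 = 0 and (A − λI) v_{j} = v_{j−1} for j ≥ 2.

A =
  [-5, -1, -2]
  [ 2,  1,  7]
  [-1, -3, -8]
A Jordan chain for λ = -4 of length 3:
v_1 = (1, 1, -1)ᵀ
v_2 = (-1, 2, -1)ᵀ
v_3 = (1, 0, 0)ᵀ

Let N = A − (-4)·I. We want v_3 with N^3 v_3 = 0 but N^2 v_3 ≠ 0; then v_{j-1} := N · v_j for j = 3, …, 2.

Pick v_3 = (1, 0, 0)ᵀ.
Then v_2 = N · v_3 = (-1, 2, -1)ᵀ.
Then v_1 = N · v_2 = (1, 1, -1)ᵀ.

Sanity check: (A − (-4)·I) v_1 = (0, 0, 0)ᵀ = 0. ✓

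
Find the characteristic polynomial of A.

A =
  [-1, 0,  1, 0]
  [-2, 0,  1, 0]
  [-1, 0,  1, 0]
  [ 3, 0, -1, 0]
x^4

Expanding det(x·I − A) (e.g. by cofactor expansion or by noting that A is similar to its Jordan form J, which has the same characteristic polynomial as A) gives
  χ_A(x) = x^4
which factors as x^4. The eigenvalues (with algebraic multiplicities) are λ = 0 with multiplicity 4.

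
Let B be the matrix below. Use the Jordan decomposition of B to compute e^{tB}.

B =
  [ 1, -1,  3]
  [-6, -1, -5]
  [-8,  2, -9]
e^{tB} =
  [-t^2*exp(-3*t) + 4*t*exp(-3*t) + exp(-3*t), -t*exp(-3*t), -t^2*exp(-3*t)/2 + 3*t*exp(-3*t)]
  [2*t^2*exp(-3*t) - 6*t*exp(-3*t), 2*t*exp(-3*t) + exp(-3*t), t^2*exp(-3*t) - 5*t*exp(-3*t)]
  [2*t^2*exp(-3*t) - 8*t*exp(-3*t), 2*t*exp(-3*t), t^2*exp(-3*t) - 6*t*exp(-3*t) + exp(-3*t)]

Strategy: write B = P · J · P⁻¹ where J is a Jordan canonical form, so e^{tB} = P · e^{tJ} · P⁻¹, and e^{tJ} can be computed block-by-block.

B has Jordan form
J =
  [-3,  1,  0]
  [ 0, -3,  1]
  [ 0,  0, -3]
(up to reordering of blocks).

Per-block formulas:
  For a 3×3 Jordan block J_3(-3): exp(t · J_3(-3)) = e^(-3t)·(I + t·N + (t^2/2)·N^2), where N is the 3×3 nilpotent shift.

After assembling e^{tJ} and conjugating by P, we get:

e^{tB} =
  [-t^2*exp(-3*t) + 4*t*exp(-3*t) + exp(-3*t), -t*exp(-3*t), -t^2*exp(-3*t)/2 + 3*t*exp(-3*t)]
  [2*t^2*exp(-3*t) - 6*t*exp(-3*t), 2*t*exp(-3*t) + exp(-3*t), t^2*exp(-3*t) - 5*t*exp(-3*t)]
  [2*t^2*exp(-3*t) - 8*t*exp(-3*t), 2*t*exp(-3*t), t^2*exp(-3*t) - 6*t*exp(-3*t) + exp(-3*t)]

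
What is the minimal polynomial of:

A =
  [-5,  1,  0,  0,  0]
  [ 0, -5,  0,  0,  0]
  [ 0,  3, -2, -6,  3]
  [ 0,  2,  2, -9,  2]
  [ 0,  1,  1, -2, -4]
x^2 + 10*x + 25

The characteristic polynomial is χ_A(x) = (x + 5)^5, so the eigenvalues are known. The minimal polynomial is
  m_A(x) = Π_λ (x − λ)^{k_λ}
where k_λ is the size of the *largest* Jordan block for λ (equivalently, the smallest k with (A − λI)^k v = 0 for every generalised eigenvector v of λ).

  λ = -5: largest Jordan block has size 2, contributing (x + 5)^2

So m_A(x) = (x + 5)^2 = x^2 + 10*x + 25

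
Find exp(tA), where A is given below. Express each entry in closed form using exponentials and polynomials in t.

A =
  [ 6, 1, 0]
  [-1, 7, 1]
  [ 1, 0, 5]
e^{tA} =
  [-t^2*exp(6*t)/2 + exp(6*t), t^2*exp(6*t)/2 + t*exp(6*t), t^2*exp(6*t)/2]
  [-t*exp(6*t), t*exp(6*t) + exp(6*t), t*exp(6*t)]
  [-t^2*exp(6*t)/2 + t*exp(6*t), t^2*exp(6*t)/2, t^2*exp(6*t)/2 - t*exp(6*t) + exp(6*t)]

Strategy: write A = P · J · P⁻¹ where J is a Jordan canonical form, so e^{tA} = P · e^{tJ} · P⁻¹, and e^{tJ} can be computed block-by-block.

A has Jordan form
J =
  [6, 1, 0]
  [0, 6, 1]
  [0, 0, 6]
(up to reordering of blocks).

Per-block formulas:
  For a 3×3 Jordan block J_3(6): exp(t · J_3(6)) = e^(6t)·(I + t·N + (t^2/2)·N^2), where N is the 3×3 nilpotent shift.

After assembling e^{tJ} and conjugating by P, we get:

e^{tA} =
  [-t^2*exp(6*t)/2 + exp(6*t), t^2*exp(6*t)/2 + t*exp(6*t), t^2*exp(6*t)/2]
  [-t*exp(6*t), t*exp(6*t) + exp(6*t), t*exp(6*t)]
  [-t^2*exp(6*t)/2 + t*exp(6*t), t^2*exp(6*t)/2, t^2*exp(6*t)/2 - t*exp(6*t) + exp(6*t)]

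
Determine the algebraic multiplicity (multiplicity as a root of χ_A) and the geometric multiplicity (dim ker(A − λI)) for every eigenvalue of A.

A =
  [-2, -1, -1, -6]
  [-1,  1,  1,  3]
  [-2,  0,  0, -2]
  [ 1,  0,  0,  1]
λ = 0: alg = 4, geom = 2

Step 1 — factor the characteristic polynomial to read off the algebraic multiplicities:
  χ_A(x) = x^4

Step 2 — compute geometric multiplicities via the rank-nullity identity g(λ) = n − rank(A − λI):
  rank(A − (0)·I) = 2, so dim ker(A − (0)·I) = n − 2 = 2

Summary:
  λ = 0: algebraic multiplicity = 4, geometric multiplicity = 2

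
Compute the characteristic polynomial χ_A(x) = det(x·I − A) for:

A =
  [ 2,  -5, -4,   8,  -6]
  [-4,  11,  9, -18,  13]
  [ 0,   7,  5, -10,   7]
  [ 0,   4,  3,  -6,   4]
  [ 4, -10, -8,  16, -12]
x^5

Expanding det(x·I − A) (e.g. by cofactor expansion or by noting that A is similar to its Jordan form J, which has the same characteristic polynomial as A) gives
  χ_A(x) = x^5
which factors as x^5. The eigenvalues (with algebraic multiplicities) are λ = 0 with multiplicity 5.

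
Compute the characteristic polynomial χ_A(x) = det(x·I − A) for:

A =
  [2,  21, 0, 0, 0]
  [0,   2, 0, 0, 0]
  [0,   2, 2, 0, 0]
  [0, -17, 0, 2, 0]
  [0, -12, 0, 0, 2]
x^5 - 10*x^4 + 40*x^3 - 80*x^2 + 80*x - 32

Expanding det(x·I − A) (e.g. by cofactor expansion or by noting that A is similar to its Jordan form J, which has the same characteristic polynomial as A) gives
  χ_A(x) = x^5 - 10*x^4 + 40*x^3 - 80*x^2 + 80*x - 32
which factors as (x - 2)^5. The eigenvalues (with algebraic multiplicities) are λ = 2 with multiplicity 5.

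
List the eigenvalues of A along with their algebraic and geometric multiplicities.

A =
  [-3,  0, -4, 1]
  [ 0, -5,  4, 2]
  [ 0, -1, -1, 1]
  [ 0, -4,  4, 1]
λ = -3: alg = 2, geom = 1; λ = -1: alg = 2, geom = 1

Step 1 — factor the characteristic polynomial to read off the algebraic multiplicities:
  χ_A(x) = (x + 1)^2*(x + 3)^2

Step 2 — compute geometric multiplicities via the rank-nullity identity g(λ) = n − rank(A − λI):
  rank(A − (-3)·I) = 3, so dim ker(A − (-3)·I) = n − 3 = 1
  rank(A − (-1)·I) = 3, so dim ker(A − (-1)·I) = n − 3 = 1

Summary:
  λ = -3: algebraic multiplicity = 2, geometric multiplicity = 1
  λ = -1: algebraic multiplicity = 2, geometric multiplicity = 1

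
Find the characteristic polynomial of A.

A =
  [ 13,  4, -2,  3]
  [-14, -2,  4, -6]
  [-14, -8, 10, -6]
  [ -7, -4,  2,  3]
x^4 - 24*x^3 + 216*x^2 - 864*x + 1296

Expanding det(x·I − A) (e.g. by cofactor expansion or by noting that A is similar to its Jordan form J, which has the same characteristic polynomial as A) gives
  χ_A(x) = x^4 - 24*x^3 + 216*x^2 - 864*x + 1296
which factors as (x - 6)^4. The eigenvalues (with algebraic multiplicities) are λ = 6 with multiplicity 4.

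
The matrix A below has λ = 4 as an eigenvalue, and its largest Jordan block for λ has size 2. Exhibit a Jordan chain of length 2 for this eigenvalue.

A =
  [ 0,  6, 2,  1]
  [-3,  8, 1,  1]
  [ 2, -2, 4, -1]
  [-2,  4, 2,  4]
A Jordan chain for λ = 4 of length 2:
v_1 = (-4, -3, 2, -2)ᵀ
v_2 = (1, 0, 0, 0)ᵀ

Let N = A − (4)·I. We want v_2 with N^2 v_2 = 0 but N^1 v_2 ≠ 0; then v_{j-1} := N · v_j for j = 2, …, 2.

Pick v_2 = (1, 0, 0, 0)ᵀ.
Then v_1 = N · v_2 = (-4, -3, 2, -2)ᵀ.

Sanity check: (A − (4)·I) v_1 = (0, 0, 0, 0)ᵀ = 0. ✓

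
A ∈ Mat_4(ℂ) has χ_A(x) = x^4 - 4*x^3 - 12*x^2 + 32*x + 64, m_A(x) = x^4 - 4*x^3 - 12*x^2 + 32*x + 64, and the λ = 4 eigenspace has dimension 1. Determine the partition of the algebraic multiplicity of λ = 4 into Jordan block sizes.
Block sizes for λ = 4: [2]

Step 1 — from the characteristic polynomial, algebraic multiplicity of λ = 4 is 2. From dim ker(A − (4)·I) = 1, there are exactly 1 Jordan blocks for λ = 4.
Step 2 — from the minimal polynomial, the factor (x − 4)^2 tells us the largest block for λ = 4 has size 2.
Step 3 — with total size 2, 1 blocks, and largest block 2, the block sizes (in nonincreasing order) are [2].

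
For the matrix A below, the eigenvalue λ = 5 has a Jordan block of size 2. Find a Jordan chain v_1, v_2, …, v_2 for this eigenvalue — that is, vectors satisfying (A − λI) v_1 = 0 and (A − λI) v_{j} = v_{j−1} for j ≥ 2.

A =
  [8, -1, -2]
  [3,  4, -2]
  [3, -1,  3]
A Jordan chain for λ = 5 of length 2:
v_1 = (3, 3, 3)ᵀ
v_2 = (1, 0, 0)ᵀ

Let N = A − (5)·I. We want v_2 with N^2 v_2 = 0 but N^1 v_2 ≠ 0; then v_{j-1} := N · v_j for j = 2, …, 2.

Pick v_2 = (1, 0, 0)ᵀ.
Then v_1 = N · v_2 = (3, 3, 3)ᵀ.

Sanity check: (A − (5)·I) v_1 = (0, 0, 0)ᵀ = 0. ✓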